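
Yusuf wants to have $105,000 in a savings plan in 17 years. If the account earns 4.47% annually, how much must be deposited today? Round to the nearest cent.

PV = 105,000 / (1 + 0.0447)^17 = 105,000 / 2.103086 = 49,926.6227

$49,926.62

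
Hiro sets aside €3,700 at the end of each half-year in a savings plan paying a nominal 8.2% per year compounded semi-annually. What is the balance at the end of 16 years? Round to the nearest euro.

With 2 periods per year: i = 0.041, n = 32.
Accumulation factor s(32|0.041) = 63.844471; FV = 3700 × 63.844471 = 236,224.5433

€236,225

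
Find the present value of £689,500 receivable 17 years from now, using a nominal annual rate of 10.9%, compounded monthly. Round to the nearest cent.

£108,998.25

i = 0.109/12 = 0.00908333 per month; n = 17·12 = 204.
PV = 689,500 / (1 + 0.00908333)^204 = 689,500 / 6.325790 = 108,998.2458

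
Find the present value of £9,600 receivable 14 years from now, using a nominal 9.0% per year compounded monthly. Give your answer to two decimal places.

£2,735.91

With 12 periods per year: i = 0.0075, n = 168.
PV = 9,600 / (1 + 0.0075)^168 = 9,600 / 3.508886 = 2,735.9114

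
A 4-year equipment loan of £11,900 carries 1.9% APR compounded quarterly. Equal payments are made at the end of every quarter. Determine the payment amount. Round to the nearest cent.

£774.13

Periodic rate i = 0.019/4 = 0.00475; n = 4 × 4 = 16 periods.
PMT = 11900 / ( [1 − (1+0.00475)^(−16)] / 0.00475 ) = 11900 / 15.372003 = 774.1346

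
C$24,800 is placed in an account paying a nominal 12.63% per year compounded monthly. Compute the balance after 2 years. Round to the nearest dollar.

C$31,885

Periodic rate i = 0.1263/12 = 0.010525; n = 2 × 12 = 24 periods.
24,800 × (1+0.010525)^24 = 24,800 × 1.285670 = 31,884.6148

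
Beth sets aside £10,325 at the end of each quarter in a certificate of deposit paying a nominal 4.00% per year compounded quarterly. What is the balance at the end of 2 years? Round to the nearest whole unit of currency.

£85,550

With 4 periods per year: i = 0.01, n = 8.
FV = PMT · [(1+i)^n − 1] / i = 10325 · 8.285671 = 85,549.5486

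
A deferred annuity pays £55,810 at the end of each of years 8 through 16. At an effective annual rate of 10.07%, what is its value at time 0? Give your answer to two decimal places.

PV at t=7 (ordinary 9-year annuity): 55810 × a(9|0.1007) = 55810 × 5.743035 = 320,518.7664
PV₀ = 320,518.7664 / (1+0.1007)^7 = 320,518.7664 / 1.957414 = 163,745.9990

£163,746.00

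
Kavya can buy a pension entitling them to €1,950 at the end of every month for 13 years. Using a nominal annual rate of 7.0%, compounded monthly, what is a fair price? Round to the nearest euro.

With 12 periods per year: i = 0.00583333, n = 156.
Annuity factor a(156|0.00583333) = 102.241738; PV = 1950 × 102.241738 = 199,371.3890

€199,371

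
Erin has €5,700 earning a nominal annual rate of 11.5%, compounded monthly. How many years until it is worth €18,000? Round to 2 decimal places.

10.05 years

Periodic rate i = 0.115/12 = 0.00958333.
n = ln(18000/5700) / ln(1+0.00958333) = ln(3.15789) / 0.009538 = 120.5642 months
= 120.5642/12 years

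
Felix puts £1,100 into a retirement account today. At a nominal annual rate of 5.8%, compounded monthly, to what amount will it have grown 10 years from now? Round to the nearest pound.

£1,962

Periodic rate i = 0.058/12 = 0.00483333; n = 10 × 12 = 120 periods.
1,100 × (1+0.00483333)^120 = 1,100 × 1.783545 = 1,961.8993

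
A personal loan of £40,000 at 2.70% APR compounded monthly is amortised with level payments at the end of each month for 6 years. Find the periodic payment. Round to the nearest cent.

£602.39

Periodic rate i = 0.027/12 = 0.00225; n = 6 × 12 = 72 periods.
PMT = 40000 / ( [1 − (1+0.00225)^(−72)] / 0.00225 ) = 40000 / 66.401787 = 602.3934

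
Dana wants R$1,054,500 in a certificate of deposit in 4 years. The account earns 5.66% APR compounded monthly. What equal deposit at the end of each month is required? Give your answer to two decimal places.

R$19,627.19

i = 0.0566/12 = 0.00471667 per month; n = 4·12 = 48.
FV-annuity factor = 53.726478; PMT = 1.0545e+06 / 53.726478 = 19,627.1940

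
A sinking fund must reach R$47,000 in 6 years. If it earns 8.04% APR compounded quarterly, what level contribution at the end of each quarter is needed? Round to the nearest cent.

R$1,543.06

i = 0.0804/4 = 0.0201 per quarter; n = 6·4 = 24.
PMT = 47000 / ( [(1+0.0201)^24 − 1] / 0.0201 ) = 47000 / 30.459009 = 1,543.0574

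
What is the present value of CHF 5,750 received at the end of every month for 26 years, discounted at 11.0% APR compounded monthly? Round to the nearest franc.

i = 0.11/12 = 0.00916667 per month; n = 26·12 = 312.
Annuity factor a(312|0.00916667) = 102.761478; PV = 5750 × 102.761478 = 590,878.4992

CHF 590,878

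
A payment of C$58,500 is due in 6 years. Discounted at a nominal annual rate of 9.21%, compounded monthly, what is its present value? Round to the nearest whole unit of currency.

i = 0.0921/12 = 0.007675 per month; n = 6·12 = 72.
Discount factor = (1+0.007675)^(−72) = 0.576667; PV = 58,500 × 0.576667 = 33,735.0234

C$33,735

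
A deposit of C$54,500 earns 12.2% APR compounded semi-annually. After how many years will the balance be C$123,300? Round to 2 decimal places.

Periodic rate i = 0.122/2 = 0.061.
(1+i)^n = 123300/54500 = 2.26239, so n = ln 2.26239 / ln 1.061 = 13.7881 half-years
= 13.7881/2 years

6.89 years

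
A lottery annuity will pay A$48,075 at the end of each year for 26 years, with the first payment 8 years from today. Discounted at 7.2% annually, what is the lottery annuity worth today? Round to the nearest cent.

PV at t=7 (ordinary 26-year annuity): 48075 × a(26|0.072) = 48075 × 11.610630 = 558,181.0345
PV₀ = 558,181.0345 / (1+0.072)^7 = 558,181.0345 / 1.626910 = 343,092.7799

A$343,092.78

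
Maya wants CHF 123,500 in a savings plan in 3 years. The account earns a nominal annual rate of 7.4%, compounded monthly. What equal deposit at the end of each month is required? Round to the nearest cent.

CHF 3,074.37

Periodic rate i = 0.074/12 = 0.00616667; n = 3 × 12 = 36 periods.
PMT = 123500 / ( [(1+0.00616667)^36 − 1] / 0.00616667 ) = 123500 / 40.170895 = 3,074.3652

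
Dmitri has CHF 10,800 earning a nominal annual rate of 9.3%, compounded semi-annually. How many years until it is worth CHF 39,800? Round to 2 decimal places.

14.35 years

Periodic rate i = 0.093/2 = 0.0465.
n = ln(39800/10800) / ln(1+0.0465) = ln(3.68519) / 0.045451 = 28.6971 half-years
= 28.6971/2 years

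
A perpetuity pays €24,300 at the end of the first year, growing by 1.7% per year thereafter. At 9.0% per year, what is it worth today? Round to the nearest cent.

€332,876.71

PV = PMT / (i − g) = 24300 / (0.09 − 0.017) = 24300 / 0.073000 = 332,876.7123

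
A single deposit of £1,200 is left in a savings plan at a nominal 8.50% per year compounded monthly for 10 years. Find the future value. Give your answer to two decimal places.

With 12 periods per year: i = 0.00708333, n = 120.
FV = PV·(1+i)^n = 1,200 × 2.332647 = 2,799.1765

£2,799.18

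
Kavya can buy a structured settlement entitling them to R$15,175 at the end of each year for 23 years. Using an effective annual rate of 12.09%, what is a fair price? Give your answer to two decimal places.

PV = PMT · [1 − (1+i)^(−n)] / i = 15175 · 7.672148 = 116,424.8519

R$116,424.85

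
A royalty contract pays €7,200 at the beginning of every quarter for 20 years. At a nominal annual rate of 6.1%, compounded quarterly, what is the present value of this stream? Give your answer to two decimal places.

€336,508.92

Periodic rate i = 0.061/4 = 0.01525; n = 20 × 4 = 80 periods.
Annuity factor a(80|0.01525) × (1+i) = 46.737350; PV = 7200 × 46.737350 = 336,508.9214
(annuity-due: payments at period start, so ×(1+i).)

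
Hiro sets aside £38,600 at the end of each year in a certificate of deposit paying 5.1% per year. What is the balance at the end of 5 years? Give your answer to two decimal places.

FV = 38600 × [(1+0.051)^5 − 1] / 0.051 = 38600 × 5.536680 = 213,715.8488

£213,715.85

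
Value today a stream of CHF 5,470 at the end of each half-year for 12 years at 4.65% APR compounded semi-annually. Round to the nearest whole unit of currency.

CHF 99,749

With 2 periods per year: i = 0.02325, n = 24.
PV = 5470 × [1 − (1+0.02325)^(−24)] / 0.02325 = 5470 × 18.235679 = 99,749.1615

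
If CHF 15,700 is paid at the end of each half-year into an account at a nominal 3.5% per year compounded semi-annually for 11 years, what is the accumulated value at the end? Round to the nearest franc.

CHF 416,928

With 2 periods per year: i = 0.0175, n = 22.
Accumulation factor s(22|0.0175) = 26.555926; FV = 15700 × 26.555926 = 416,928.0413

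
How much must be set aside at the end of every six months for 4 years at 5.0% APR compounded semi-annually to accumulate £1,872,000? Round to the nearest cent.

£214,282.87

With 2 periods per year: i = 0.025, n = 8.
FV-annuity factor = 8.736116; PMT = 1.872e+06 / 8.736116 = 214,282.8714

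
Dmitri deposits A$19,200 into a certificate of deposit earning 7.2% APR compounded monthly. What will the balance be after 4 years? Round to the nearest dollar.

i = 0.072/12 = 0.006 per month; n = 4·12 = 48.
19,200 × (1+0.006)^48 = 19,200 × 1.332610 = 25,586.1124

A$25,586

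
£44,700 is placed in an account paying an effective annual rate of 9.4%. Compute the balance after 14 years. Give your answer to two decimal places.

£157,235.29

FV = PV·(1+i)^n = 44,700 × 3.517568 = 157,235.2918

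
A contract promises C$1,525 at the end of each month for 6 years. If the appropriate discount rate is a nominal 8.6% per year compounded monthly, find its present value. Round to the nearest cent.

C$85,541.26

Periodic rate i = 0.086/12 = 0.00716667; n = 6 × 12 = 72 periods.
PV = PMT · [1 − (1+i)^(−n)] / i = 1525 · 56.092628 = 85,541.2575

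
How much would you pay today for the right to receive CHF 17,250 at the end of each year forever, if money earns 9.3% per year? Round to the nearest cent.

CHF 185,483.87

PV = C/r = 17250/0.093 = 185,483.8710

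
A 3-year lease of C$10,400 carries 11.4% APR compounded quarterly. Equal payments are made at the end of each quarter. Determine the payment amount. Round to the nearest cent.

i = 0.114/4 = 0.0285 per quarter; n = 3·4 = 12.
Annuity-PV factor = 10.043725; PMT = 10400 / 10.043725 = 1,035.4723

C$1,035.47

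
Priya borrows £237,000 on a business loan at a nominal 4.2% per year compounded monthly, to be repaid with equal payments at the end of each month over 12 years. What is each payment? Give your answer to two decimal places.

£2,098.09

i = 0.042/12 = 0.0035 per month; n = 12·12 = 144.
PMT = 237000 / ( [1 − (1+0.0035)^(−144)] / 0.0035 ) = 237000 / 112.959657 = 2,098.0942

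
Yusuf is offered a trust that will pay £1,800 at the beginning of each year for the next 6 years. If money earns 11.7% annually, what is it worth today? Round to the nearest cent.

£8,337.11

Annuity factor a(6|0.117) × (1+i) = 4.631728; PV = 1800 × 4.631728 = 8,337.1112
Payments are at the start of each period, so multiply by (1+i).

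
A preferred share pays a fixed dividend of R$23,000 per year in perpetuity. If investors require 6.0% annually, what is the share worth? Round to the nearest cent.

R$383,333.33

PV = C/r = 23000/0.06 = 383,333.3333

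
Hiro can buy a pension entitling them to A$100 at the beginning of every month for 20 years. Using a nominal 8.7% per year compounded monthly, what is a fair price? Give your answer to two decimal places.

With 12 periods per year: i = 0.00725, n = 240.
PV = 100 × [1 − (1+0.00725)^(−240)] / 0.00725 × (1+i) = 100 × 114.392252 = 11,439.2252
(annuity-due: payments at period start, so ×(1+i).)

A$11,439.23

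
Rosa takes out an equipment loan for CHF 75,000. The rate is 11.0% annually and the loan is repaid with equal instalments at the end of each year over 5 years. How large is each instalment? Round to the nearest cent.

CHF 20,292.77

Annuity-PV factor = 3.695897; PMT = 75000 / 3.695897 = 20,292.7732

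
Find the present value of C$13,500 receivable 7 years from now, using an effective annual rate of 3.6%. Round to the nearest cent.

Discount factor = (1+0.036)^(−7) = 0.780696; PV = 13,500 × 0.780696 = 10,539.3901

C$10,539.39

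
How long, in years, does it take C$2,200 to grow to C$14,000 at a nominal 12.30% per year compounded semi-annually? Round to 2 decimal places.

Periodic rate i = 0.123/2 = 0.0615.
(1+i)^n = 14000/2200 = 6.36364, so n = ln 6.36364 / ln 1.0615 = 31.0072 half-years
= 31.0072/2 years

15.50 years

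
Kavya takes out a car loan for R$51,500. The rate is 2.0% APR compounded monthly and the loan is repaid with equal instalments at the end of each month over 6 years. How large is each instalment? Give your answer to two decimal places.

R$759.65

With 12 periods per year: i = 0.00166667, n = 72.
Annuity-PV factor = 67.794579; PMT = 51500 / 67.794579 = 759.6478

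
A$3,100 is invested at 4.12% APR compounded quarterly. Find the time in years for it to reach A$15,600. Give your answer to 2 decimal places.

Periodic rate i = 0.0412/4 = 0.0103.
(1+i)^n = 15600/3100 = 5.03226, so n = ln 5.03226 / ln 1.0103 = 157.6870 quarters
= 157.6870/4 years

39.42 years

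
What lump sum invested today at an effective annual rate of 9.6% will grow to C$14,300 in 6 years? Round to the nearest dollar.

Discount factor = (1+0.096)^(−6) = 0.576948; PV = 14,300 × 0.576948 = 8,250.3565

C$8,250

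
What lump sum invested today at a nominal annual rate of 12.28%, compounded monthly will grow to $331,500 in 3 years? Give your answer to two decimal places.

$229,774.88

With 12 periods per year: i = 0.0102333, n = 36.
PV = 331,500 / (1 + 0.0102333)^36 = 331,500 / 1.442716 = 229,774.8756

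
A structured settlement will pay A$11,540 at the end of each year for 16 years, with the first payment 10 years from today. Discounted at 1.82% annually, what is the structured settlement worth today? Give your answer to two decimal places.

PV at t=9 (ordinary 16-year annuity): 11540 × a(16|0.0182) = 11540 × 13.773324 = 158,944.1559
PV₀ = 158,944.1559 / (1+0.0182)^9 = 158,944.1559 / 1.176245 = 135,128.4297

A$135,128.43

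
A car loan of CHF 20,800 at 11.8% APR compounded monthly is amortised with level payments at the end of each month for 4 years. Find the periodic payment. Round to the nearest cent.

CHF 545.70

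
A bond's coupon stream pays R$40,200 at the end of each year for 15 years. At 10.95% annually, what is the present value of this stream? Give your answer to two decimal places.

PV = PMT · [1 − (1+i)^(−n)] / i = 40200 · 7.210761 = 289,872.6033

R$289,872.60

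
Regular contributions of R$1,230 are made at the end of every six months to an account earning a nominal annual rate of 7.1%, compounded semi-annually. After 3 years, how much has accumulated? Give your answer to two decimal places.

R$8,066.81

With 2 periods per year: i = 0.0355, n = 6.
FV = PMT · [(1+i)^n − 1] / i = 1230 · 6.558386 = 8,066.8144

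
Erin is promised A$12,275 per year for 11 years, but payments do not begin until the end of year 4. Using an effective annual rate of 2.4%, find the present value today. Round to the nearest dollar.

A$109,379

Value one period before first payment (t=3): 12275 × [1 − (1+0.024)^(−11)] / 0.024 = 12275 × 9.567834 = 117,445.1655
Discount back 3 years: 117,445.1655 × (1+0.024)^(−3) = 117,445.1655 × 0.931323 = 109,379.3340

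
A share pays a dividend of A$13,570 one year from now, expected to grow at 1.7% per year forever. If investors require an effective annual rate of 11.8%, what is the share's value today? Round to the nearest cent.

A$134,356.44

PV = PMT / (i − g) = 13570 / (0.118 − 0.017) = 13570 / 0.101000 = 134,356.4356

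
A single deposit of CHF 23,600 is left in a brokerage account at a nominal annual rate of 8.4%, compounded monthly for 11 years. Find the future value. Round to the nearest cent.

CHF 59,265.52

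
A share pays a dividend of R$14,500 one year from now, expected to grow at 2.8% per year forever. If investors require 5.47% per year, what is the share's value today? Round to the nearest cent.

PV = D₁/(r − g) = 14500/(0.0547 − 0.028) = 543,071.1610

R$543,071.16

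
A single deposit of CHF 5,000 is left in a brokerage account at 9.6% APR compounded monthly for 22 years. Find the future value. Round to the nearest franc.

Periodic rate i = 0.096/12 = 0.008; n = 22 × 12 = 264 periods.
FV = 5,000 × (1 + 0.008)^264 = 40,977.9739

CHF 40,978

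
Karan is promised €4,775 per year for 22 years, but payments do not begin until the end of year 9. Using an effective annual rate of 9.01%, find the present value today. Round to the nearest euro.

Value one period before first payment (t=8): 4775 × [1 − (1+0.0901)^(−22)] / 0.0901 = 4775 × 9.435306 = 45,053.5871
PV₀ = 45,053.5871 / (1+0.0901)^8 = 45,053.5871 / 1.994026 = 22,594.2879

€22,594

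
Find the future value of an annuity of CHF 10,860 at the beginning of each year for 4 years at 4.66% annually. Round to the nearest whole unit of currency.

CHF 48,742

Accumulation factor s(4|0.0466) × (1+i) = 4.488226; FV = 10860 × 4.488226 = 48,742.1375
Payments are at the start of each period, so multiply by (1+i).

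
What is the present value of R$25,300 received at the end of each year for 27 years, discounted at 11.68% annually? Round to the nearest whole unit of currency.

PV = PMT · [1 − (1+i)^(−n)] / i = 25300 · 8.127912 = 205,636.1758

R$205,636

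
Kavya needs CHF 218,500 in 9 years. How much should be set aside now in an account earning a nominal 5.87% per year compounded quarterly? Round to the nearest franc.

i = 0.0587/4 = 0.014675 per quarter; n = 9·4 = 36.
PV = 218,500 / (1 + 0.014675)^36 = 218,500 / 1.689548 = 129,324.5200

CHF 129,325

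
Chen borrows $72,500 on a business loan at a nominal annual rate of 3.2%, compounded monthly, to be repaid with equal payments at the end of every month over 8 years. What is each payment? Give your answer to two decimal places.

i = 0.032/12 = 0.00266667 per month; n = 8·12 = 96.
Annuity-PV factor = 84.597830; PMT = 72500 / 84.597830 = 856.9960

$857.00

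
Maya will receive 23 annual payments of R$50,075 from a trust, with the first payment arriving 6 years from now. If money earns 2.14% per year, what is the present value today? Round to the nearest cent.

PV at t=5 (ordinary 23-year annuity): 50075 × a(23|0.0214) = 50075 × 18.015772 = 902,139.7821
Discount back 5 years: 902,139.7821 × (1+0.0214)^(−5) = 902,139.7821 × 0.899541 = 811,511.2913

R$811,511.29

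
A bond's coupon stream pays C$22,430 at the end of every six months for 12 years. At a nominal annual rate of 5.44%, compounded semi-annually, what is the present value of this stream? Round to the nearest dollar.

Periodic rate i = 0.0544/2 = 0.0272; n = 12 × 2 = 24 periods.
PV = 22430 × [1 − (1+0.0272)^(−24)] / 0.0272 = 22430 × 17.457882 = 391,580.2896

C$391,580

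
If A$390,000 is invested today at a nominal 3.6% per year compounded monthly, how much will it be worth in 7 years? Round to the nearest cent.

A$501,583.20

Periodic rate i = 0.036/12 = 0.003; n = 7 × 12 = 84 periods.
FV = PV·(1+i)^n = 390,000 × 1.286111 = 501,583.1987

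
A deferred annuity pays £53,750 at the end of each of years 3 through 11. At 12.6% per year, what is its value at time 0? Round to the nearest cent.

PV at t=2 (ordinary 9-year annuity): 53750 × a(9|0.126) = 53750 × 5.208887 = 279,977.7016
PV₀ = 279,977.7016 / (1+0.126)^2 = 279,977.7016 / 1.267876 = 220,824.1986

£220,824.20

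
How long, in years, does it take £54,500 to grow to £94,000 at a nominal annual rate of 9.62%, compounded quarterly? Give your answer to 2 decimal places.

5.73 years

Periodic rate i = 0.0962/4 = 0.02405.
(1+i)^n = 94000/54500 = 1.72477, so n = ln 1.72477 / ln 1.02405 = 22.9365 quarters
= 22.9365/4 years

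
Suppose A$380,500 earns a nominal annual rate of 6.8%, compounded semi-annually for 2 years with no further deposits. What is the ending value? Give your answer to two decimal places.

i = 0.068/2 = 0.034 per half-year; n = 2·2 = 4.
FV = PV·(1+i)^n = 380,500 × 1.143095 = 434,947.4772

A$434,947.48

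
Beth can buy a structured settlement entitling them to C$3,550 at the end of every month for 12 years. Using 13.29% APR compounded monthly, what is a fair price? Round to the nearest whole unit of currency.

With 12 periods per year: i = 0.011075, n = 144.
PV = 3550 × [1 − (1+0.011075)^(−144)] / 0.011075 = 3550 × 71.807124 = 254,915.2918

C$254,915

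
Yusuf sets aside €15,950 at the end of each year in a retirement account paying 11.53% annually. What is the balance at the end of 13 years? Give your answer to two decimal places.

FV = 15950 × [(1+0.1153)^13 − 1] / 0.1153 = 15950 × 27.158294 = 433,174.7933

€433,174.79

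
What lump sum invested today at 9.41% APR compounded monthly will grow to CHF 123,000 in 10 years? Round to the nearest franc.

Periodic rate i = 0.0941/12 = 0.00784167; n = 10 × 12 = 120 periods.
PV = 123,000 / (1 + 0.00784167)^120 = 123,000 / 2.553155 = 48,175.6971

CHF 48,176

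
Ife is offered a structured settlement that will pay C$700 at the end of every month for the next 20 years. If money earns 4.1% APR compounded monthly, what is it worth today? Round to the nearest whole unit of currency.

C$114,517

With 12 periods per year: i = 0.00341667, n = 240.
Annuity factor a(240|0.00341667) = 163.595808; PV = 700 × 163.595808 = 114,517.0659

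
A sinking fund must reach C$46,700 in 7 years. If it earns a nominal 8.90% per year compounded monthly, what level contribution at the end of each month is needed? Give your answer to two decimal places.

C$402.63

Periodic rate i = 0.089/12 = 0.00741667; n = 7 × 12 = 84 periods.
FV-annuity factor = 115.986301; PMT = 46700 / 115.986301 = 402.6338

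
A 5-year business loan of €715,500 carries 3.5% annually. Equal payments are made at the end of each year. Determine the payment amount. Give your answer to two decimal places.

€158,469.92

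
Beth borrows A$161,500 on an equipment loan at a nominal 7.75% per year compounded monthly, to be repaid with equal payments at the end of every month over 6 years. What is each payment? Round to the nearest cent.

With 12 periods per year: i = 0.00645833, n = 72.
Annuity-PV factor = 57.433556; PMT = 161500 / 57.433556 = 2,811.9450

A$2,811.94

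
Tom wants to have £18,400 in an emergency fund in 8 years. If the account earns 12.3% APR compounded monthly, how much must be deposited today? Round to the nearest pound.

£6,913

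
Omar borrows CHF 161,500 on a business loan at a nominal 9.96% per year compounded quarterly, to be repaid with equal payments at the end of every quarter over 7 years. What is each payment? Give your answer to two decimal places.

CHF 8,079.02

Periodic rate i = 0.0996/4 = 0.0249; n = 7 × 4 = 28 periods.
Annuity-PV factor = 19.990041; PMT = 161500 / 19.990041 = 8,079.0228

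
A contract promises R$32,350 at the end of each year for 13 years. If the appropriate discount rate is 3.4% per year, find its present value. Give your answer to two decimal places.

R$335,403.00

PV = PMT · [1 − (1+i)^(−n)] / i = 32350 · 10.367944 = 335,402.9954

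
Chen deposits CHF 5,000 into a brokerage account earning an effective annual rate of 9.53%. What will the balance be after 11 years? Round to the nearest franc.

CHF 13,609

5,000 × (1+0.0953)^11 = 5,000 × 2.721849 = 13,609.2430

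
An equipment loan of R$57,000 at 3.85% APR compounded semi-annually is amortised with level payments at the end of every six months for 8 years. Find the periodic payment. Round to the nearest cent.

R$4,173.16

With 2 periods per year: i = 0.01925, n = 16.
PMT = 57000 / ( [1 − (1+0.01925)^(−16)] / 0.01925 ) = 57000 / 13.658724 = 4,173.1570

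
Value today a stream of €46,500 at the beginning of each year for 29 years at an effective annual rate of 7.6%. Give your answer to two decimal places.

Annuity factor a(29|0.076) × (1+i) = 12.465729; PV = 46500 × 12.465729 = 579,656.4142
(Beginning-of-period payments → annuity-due factor ×(1+i).)

€579,656.41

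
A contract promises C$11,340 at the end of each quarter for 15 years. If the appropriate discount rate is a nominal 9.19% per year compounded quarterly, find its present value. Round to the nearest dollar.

C$367,265

Periodic rate i = 0.0919/4 = 0.022975; n = 15 × 4 = 60 periods.
PV = 11340 × [1 − (1+0.022975)^(−60)] / 0.022975 = 11340 × 32.386647 = 367,264.5744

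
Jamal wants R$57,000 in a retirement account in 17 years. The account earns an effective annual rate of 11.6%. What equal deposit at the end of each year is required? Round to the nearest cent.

PMT = 57000 / ( [(1+0.116)^17 − 1] / 0.116 ) = 57000 / 47.076505 = 1,210.7951

R$1,210.80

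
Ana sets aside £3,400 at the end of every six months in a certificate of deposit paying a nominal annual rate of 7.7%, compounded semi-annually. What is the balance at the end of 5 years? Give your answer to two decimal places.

£40,537.95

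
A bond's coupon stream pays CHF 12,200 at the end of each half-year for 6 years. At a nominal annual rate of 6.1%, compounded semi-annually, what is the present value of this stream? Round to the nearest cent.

i = 0.061/2 = 0.0305 per half-year; n = 6·2 = 12.
Annuity factor a(12|0.0305) = 9.924360; PV = 12200 × 9.924360 = 121,077.1861

CHF 121,077.19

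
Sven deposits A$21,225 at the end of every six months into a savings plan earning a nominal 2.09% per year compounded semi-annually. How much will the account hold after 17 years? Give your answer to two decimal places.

Periodic rate i = 0.0209/2 = 0.01045; n = 17 × 2 = 34 periods.
Accumulation factor s(34|0.01045) = 40.572334; FV = 21225 × 40.572334 = 861,147.7805

A$861,147.78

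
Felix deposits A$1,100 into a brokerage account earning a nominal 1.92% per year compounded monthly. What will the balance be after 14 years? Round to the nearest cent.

A$1,438.92

With 12 periods per year: i = 0.0016, n = 168.
1,100 × (1+0.0016)^168 = 1,100 × 1.308112 = 1,438.9237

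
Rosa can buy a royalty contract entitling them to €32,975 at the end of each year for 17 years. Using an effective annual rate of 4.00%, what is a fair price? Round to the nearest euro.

€401,163

PV = PMT · [1 − (1+i)^(−n)] / i = 32975 · 12.165669 = 401,162.9305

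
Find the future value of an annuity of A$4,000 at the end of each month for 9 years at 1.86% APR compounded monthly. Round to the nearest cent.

With 12 periods per year: i = 0.00155, n = 108.
FV = 4000 × [(1+0.00155)^108 − 1] / 0.00155 = 4000 × 117.467002 = 469,868.0092

A$469,868.01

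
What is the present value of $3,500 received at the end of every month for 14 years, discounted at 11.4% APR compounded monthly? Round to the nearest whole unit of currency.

i = 0.114/12 = 0.0095 per month; n = 14·12 = 168.
Annuity factor a(168|0.0095) = 83.764365; PV = 3500 × 83.764365 = 293,175.2762

$293,175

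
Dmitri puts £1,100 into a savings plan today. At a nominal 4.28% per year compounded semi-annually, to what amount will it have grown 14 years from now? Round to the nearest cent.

£1,990.11

Periodic rate i = 0.0428/2 = 0.0214; n = 14 × 2 = 28 periods.
1,100 × (1+0.0214)^28 = 1,100 × 1.809189 = 1,990.1077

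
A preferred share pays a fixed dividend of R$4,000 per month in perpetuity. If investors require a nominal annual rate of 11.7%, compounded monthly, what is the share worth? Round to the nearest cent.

R$410,256.41

Periodic rate i = 0.117/12 = 0.00975.
PV = C/r = 4000/0.00975 = 410,256.4103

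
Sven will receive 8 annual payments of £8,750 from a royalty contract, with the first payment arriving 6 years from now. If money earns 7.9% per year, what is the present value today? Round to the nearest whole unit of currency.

£34,512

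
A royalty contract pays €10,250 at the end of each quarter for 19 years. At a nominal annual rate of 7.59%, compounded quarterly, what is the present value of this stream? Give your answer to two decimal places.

€410,730.93

With 4 periods per year: i = 0.018975, n = 76.
PV = PMT · [1 − (1+i)^(−n)] / i = 10250 · 40.071310 = 410,730.9284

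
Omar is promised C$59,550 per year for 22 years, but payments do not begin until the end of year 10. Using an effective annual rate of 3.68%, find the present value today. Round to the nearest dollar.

Value one period before first payment (t=9): 59550 × [1 − (1+0.0368)^(−22)] / 0.0368 = 59550 × 14.903408 = 887,497.9540
PV₀ = 887,497.9540 / (1+0.0368)^9 = 887,497.9540 / 1.384379 = 641,080.3477

C$641,080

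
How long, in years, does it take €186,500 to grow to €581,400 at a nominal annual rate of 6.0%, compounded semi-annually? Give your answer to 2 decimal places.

19.23 years

Periodic rate i = 0.06/2 = 0.03.
(1+i)^n = 581400/186500 = 3.11743, so n = ln 3.11743 / ln 1.03 = 38.4660 half-years
= 38.4660/2 years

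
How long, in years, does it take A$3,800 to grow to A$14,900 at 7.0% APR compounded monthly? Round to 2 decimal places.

19.58 years

Periodic rate i = 0.07/12 = 0.00583333.
n = ln(14900/3800) / ln(1+0.00583333) = ln(3.92105) / 0.005816 = 234.9157 months
= 234.9157/12 years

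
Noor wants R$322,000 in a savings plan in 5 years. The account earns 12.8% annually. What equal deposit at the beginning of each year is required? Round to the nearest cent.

PMT = 322000 / ( [(1+0.128)^5 − 1] / 0.128 × (1+i) ) = 322000 / 7.280782 = 44,226.0170

R$44,226.02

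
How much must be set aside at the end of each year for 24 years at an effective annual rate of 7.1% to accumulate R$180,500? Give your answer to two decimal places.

R$3,060.51

FV-annuity factor = 58.977055; PMT = 180500 / 58.977055 = 3,060.5123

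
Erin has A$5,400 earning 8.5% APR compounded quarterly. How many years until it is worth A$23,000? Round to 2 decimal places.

17.23 years

Periodic rate i = 0.085/4 = 0.02125.
(1+i)^n = 23000/5400 = 4.25926, so n = ln 4.25926 / ln 1.02125 = 68.9147 quarters
= 68.9147/4 years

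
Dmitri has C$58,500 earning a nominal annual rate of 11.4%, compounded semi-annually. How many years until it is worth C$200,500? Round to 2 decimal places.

Periodic rate i = 0.114/2 = 0.057.
(1+i)^n = 200500/58500 = 3.42735, so n = ln 3.42735 / ln 1.057 = 22.2205 half-years
= 22.2205/2 years

11.11 years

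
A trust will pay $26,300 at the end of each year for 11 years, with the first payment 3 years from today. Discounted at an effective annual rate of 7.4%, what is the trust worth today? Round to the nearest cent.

Value one period before first payment (t=2): 26300 × [1 − (1+0.074)^(−11)] / 0.074 = 26300 × 7.351521 = 193,344.9952
PV₀ = 193,344.9952 / (1+0.074)^2 = 193,344.9952 / 1.153476 = 167,619.4349

$167,619.43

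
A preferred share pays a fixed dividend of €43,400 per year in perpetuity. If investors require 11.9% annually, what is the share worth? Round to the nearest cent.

PV = PMT / i = 43400 / 0.119 = 364,705.8824

€364,705.88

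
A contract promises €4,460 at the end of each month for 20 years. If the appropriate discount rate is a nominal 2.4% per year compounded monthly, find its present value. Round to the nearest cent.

€849,451.41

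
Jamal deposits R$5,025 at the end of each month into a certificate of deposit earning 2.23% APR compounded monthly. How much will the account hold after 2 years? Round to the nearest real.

Periodic rate i = 0.0223/12 = 0.00185833; n = 2 × 12 = 24 periods.
Accumulation factor s(24|0.00185833) = 24.519958; FV = 5025 × 24.519958 = 123,212.7909

R$123,213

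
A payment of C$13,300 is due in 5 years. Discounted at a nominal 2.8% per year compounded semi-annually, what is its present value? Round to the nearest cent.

i = 0.028/2 = 0.014 per half-year; n = 5·2 = 10.
Discount factor = (1+0.014)^(−10) = 0.870203; PV = 13,300 × 0.870203 = 11,573.6965

C$11,573.70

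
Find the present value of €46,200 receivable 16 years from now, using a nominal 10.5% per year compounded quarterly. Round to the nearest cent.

i = 0.105/4 = 0.02625 per quarter; n = 16·4 = 64.
Discount factor = (1+0.02625)^(−64) = 0.190457; PV = 46,200 × 0.190457 = 8,799.1169

€8,799.12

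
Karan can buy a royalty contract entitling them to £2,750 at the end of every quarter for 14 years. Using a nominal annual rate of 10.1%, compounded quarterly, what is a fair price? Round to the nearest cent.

£81,958.10

i = 0.101/4 = 0.02525 per quarter; n = 14·4 = 56.
Annuity factor a(56|0.02525) = 29.802945; PV = 2750 × 29.802945 = 81,958.1000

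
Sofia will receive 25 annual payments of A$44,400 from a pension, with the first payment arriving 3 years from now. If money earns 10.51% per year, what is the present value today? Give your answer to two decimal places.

A$317,480.61

PV at t=2 (ordinary 25-year annuity): 44400 × a(25|0.1051) = 44400 × 8.732476 = 387,721.9261
PV₀ = 387,721.9261 / (1+0.1051)^2 = 387,721.9261 / 1.221246 = 317,480.6083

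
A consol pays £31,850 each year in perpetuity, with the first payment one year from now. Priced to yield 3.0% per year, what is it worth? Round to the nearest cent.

£1,061,666.67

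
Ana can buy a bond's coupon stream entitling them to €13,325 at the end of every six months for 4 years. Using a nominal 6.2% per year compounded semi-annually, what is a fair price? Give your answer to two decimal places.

€93,144.07

With 2 periods per year: i = 0.031, n = 8.
Annuity factor a(8|0.031) = 6.990174; PV = 13325 × 6.990174 = 93,144.0705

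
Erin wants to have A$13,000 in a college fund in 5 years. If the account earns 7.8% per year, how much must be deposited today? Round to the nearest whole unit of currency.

A$8,930

PV = FV·(1+i)^(−n) = 13,000 × 0.686920 = 8,929.9607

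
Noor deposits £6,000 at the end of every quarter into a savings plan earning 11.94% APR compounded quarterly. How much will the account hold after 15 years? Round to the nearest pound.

Periodic rate i = 0.1194/4 = 0.02985; n = 15 × 4 = 60 periods.
Accumulation factor s(60|0.02985) = 162.155565; FV = 6000 × 162.155565 = 972,933.3909

£972,933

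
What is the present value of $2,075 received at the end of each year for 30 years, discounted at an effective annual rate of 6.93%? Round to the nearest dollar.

$25,931

PV = PMT · [1 − (1+i)^(−n)] / i = 2075 · 12.496801 = 25,930.8625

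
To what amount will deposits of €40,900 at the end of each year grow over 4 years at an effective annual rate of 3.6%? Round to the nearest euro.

Accumulation factor s(4|0.036) = 4.221231; FV = 40900 × 4.221231 = 172,648.3338

€172,648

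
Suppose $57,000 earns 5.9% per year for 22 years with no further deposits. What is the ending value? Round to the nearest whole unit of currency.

$201,181

FV = PV·(1+i)^n = 57,000 × 3.529483 = 201,180.5439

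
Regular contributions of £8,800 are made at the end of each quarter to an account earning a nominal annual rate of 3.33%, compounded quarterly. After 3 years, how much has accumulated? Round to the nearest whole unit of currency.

Periodic rate i = 0.0333/4 = 0.008325; n = 3 × 4 = 12 periods.
Accumulation factor s(12|0.008325) = 12.564987; FV = 8800 × 12.564987 = 110,571.8828

£110,572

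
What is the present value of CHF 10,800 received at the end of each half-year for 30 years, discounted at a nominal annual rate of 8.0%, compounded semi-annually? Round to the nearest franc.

CHF 244,334

Periodic rate i = 0.08/2 = 0.04; n = 30 × 2 = 60 periods.
Annuity factor a(60|0.04) = 22.623490; PV = 10800 × 22.623490 = 244,333.6917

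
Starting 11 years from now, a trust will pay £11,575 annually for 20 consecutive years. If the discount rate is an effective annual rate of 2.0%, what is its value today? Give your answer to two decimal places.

£155,265.55

Value one period before first payment (t=10): 11575 × [1 − (1+0.02)^(−20)] / 0.02 = 11575 × 16.351433 = 189,267.8410
Discount back 10 years: 189,267.8410 × (1+0.02)^(−10) = 189,267.8410 × 0.820348 = 155,265.5516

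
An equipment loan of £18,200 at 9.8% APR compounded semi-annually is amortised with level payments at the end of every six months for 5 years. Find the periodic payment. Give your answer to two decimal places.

£2,345.55

Periodic rate i = 0.098/2 = 0.049; n = 5 × 2 = 10 periods.
PMT = 18200 / ( [1 − (1+0.049)^(−10)] / 0.049 ) = 18200 / 7.759372 = 2,345.5508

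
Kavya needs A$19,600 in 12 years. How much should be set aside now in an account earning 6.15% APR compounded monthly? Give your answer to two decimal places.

i = 0.0615/12 = 0.005125 per month; n = 12·12 = 144.
PV = FV·(1+i)^(−n) = 19,600 × 0.478971 = 9,387.8308

A$9,387.83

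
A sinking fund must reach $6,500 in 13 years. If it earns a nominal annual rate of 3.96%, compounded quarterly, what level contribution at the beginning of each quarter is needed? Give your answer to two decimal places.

With 4 periods per year: i = 0.0099, n = 52.
PMT = 6500 / ( [(1+0.0099)^52 − 1] / 0.0099 × (1+i) ) = 6500 / 68.252213 = 95.2350

$95.24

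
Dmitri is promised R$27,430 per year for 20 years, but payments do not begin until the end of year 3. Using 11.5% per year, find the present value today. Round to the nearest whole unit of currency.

PV at t=2 (ordinary 20-year annuity): 27430 × a(20|0.115) = 27430 × 7.709816 = 211,480.2490
PV₀ = 211,480.2490 / (1+0.115)^2 = 211,480.2490 / 1.243225 = 170,106.1747

R$170,106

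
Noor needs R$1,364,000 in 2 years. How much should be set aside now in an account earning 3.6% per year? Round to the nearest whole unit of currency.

PV = FV·(1+i)^(−n) = 1,364,000 × 0.931709 = 1,270,851.6570

R$1,270,852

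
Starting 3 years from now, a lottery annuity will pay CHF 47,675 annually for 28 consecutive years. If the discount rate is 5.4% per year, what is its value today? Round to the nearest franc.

CHF 612,468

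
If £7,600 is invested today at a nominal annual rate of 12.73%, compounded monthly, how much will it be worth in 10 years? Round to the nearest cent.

£26,962.40

Periodic rate i = 0.1273/12 = 0.0106083; n = 10 × 12 = 120 periods.
FV = PV·(1+i)^n = 7,600 × 3.547685 = 26,962.4031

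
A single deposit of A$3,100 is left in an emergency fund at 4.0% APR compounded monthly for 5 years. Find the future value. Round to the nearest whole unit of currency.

A$3,785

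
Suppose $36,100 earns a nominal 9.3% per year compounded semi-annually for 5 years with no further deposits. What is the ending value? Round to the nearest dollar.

Periodic rate i = 0.093/2 = 0.0465; n = 5 × 2 = 10 periods.
36,100 × (1+0.0465)^10 = 36,100 × 1.575405 = 56,872.1345

$56,872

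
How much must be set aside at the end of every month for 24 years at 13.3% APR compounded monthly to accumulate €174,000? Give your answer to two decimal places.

€84.16

i = 0.133/12 = 0.0110833 per month; n = 24·12 = 288.
FV-annuity factor = 2067.378004; PMT = 174000 / 2067.378004 = 84.1646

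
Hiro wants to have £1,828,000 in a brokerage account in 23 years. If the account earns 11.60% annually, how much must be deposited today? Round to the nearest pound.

£146,453

PV = FV·(1+i)^(−n) = 1,828,000 × 0.080117 = 146,453.4867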